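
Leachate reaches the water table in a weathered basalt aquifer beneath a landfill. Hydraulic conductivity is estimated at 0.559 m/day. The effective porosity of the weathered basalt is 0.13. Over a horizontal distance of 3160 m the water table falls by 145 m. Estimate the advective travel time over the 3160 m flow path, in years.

43.8

Hydraulic gradient i = Δh / L = 145 / 3160 = 0.04589.
Darcy flux q = K · i = 0.5590 × 0.04589 = 0.02565 m/day.
Seepage velocity v = q / n_e = 0.02565 / 0.13 = 0.1973 m/day.
Travel time t = L / v = 3160 / 0.1973 = 16015 days = 43.85 years.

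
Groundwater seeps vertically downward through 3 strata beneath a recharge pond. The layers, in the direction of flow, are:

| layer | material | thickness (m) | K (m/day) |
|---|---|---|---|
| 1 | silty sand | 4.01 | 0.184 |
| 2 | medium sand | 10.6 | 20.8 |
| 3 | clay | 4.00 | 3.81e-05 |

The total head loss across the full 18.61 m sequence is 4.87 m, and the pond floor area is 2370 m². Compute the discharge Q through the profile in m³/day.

Flow is perpendicular to layering, so the layers act in series and the equivalent K is the thickness-weighted harmonic mean.
Total thickness L = 4.01 + 10.6 + 4.00 = 18.61 m.
Σ(b_i/K_i) = 4.01/0.184 + 10.6/20.8 + 4.00/3.81e-05 = 1.050e+05 d.
K_eq = L / Σ(b_i/K_i) = 18.61 / 1.050e+05 = 0.0001772 m/day.
Q = K_eq · A · (Δh/L) = 0.0001772 × 2370 × (4.87/18.61) = 0.1099 m³/day.

0.110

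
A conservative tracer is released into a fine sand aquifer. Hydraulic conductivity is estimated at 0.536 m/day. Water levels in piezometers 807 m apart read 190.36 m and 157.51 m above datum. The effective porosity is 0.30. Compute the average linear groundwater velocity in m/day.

0.0727

Hydraulic gradient i = (190.36 − 157.51) / 807 = 32.85 / 807 = 0.04071.
Darcy flux q = K · i = 0.5360 × 0.04071 = 0.02182 m/day.
Seepage velocity v = q / n_e = 0.02182 / 0.30 = 0.07273 m/day.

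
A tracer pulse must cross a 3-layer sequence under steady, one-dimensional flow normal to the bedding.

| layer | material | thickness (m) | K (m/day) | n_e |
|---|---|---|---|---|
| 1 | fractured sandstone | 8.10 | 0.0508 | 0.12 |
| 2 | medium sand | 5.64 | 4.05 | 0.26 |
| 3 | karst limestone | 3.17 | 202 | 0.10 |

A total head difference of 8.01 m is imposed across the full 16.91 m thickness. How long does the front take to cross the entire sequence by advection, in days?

55.3

With flow normal to the layers, continuity requires the same specific discharge q through every layer.
Σ(b_i/K_i) = 8.10/0.0508 + 5.64/4.05 + 3.17/202 = 160.9 d.
q = Δh / Σ(b_i/K_i) = 8.01 / 160.9 = 0.04980 m/day.
In each layer the seepage velocity is v_i = q/n_i, so the layer transit time is t_i = b_i·n_i / q:
  layer 1 (fractured sandstone): t_1 = 8.10 × 0.12 / 0.04980 = 19.52 d
  layer 2 (medium sand): t_2 = 5.64 × 0.26 / 0.04980 = 29.45 d
  layer 3 (karst limestone): t_3 = 3.17 × 0.10 / 0.04980 = 6.366 d
Total t = Σ t_i = 55.33 days.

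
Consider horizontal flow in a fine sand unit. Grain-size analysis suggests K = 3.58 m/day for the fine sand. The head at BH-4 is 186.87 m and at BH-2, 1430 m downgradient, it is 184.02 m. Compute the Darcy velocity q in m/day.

0.00713

Hydraulic gradient i = (186.87 − 184.02) / 1430 = 2.85 / 1430 = 0.001993.
Specific discharge q = K · i = 3.580 × 0.001993 = 0.007135 m/day.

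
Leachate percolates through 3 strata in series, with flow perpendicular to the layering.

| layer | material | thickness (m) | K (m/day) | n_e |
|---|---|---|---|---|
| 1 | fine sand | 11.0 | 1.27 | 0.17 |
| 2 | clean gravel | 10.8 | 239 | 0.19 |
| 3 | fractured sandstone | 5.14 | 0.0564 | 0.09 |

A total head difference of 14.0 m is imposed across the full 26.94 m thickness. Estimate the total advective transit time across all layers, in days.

With flow normal to the layers, continuity requires the same specific discharge q through every layer.
Σ(b_i/K_i) = 11.0/1.27 + 10.8/239 + 5.14/0.0564 = 99.84 d.
q = Δh / Σ(b_i/K_i) = 14.0 / 99.84 = 0.1402 m/day.
In each layer the seepage velocity is v_i = q/n_i, so the layer transit time is t_i = b_i·n_i / q:
  layer 1 (fine sand): t_1 = 11.0 × 0.17 / 0.1402 = 13.34 d
  layer 2 (clean gravel): t_2 = 10.8 × 0.19 / 0.1402 = 14.63 d
  layer 3 (fractured sandstone): t_3 = 5.14 × 0.09 / 0.1402 = 3.299 d
Total t = Σ t_i = 31.27 days.

31.3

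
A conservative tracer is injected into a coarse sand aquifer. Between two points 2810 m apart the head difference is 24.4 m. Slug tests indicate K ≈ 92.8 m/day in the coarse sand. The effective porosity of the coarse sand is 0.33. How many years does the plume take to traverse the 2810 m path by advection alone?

Hydraulic gradient i = Δh / L = 24.4 / 2810 = 0.008683.
Darcy flux q = K · i = 92.80 × 0.008683 = 0.8058 m/day.
Seepage velocity v = q / n_e = 0.8058 / 0.33 = 2.442 m/day.
Travel time t = L / v = 2810 / 2.442 = 1151 days = 3.151 years.

3.15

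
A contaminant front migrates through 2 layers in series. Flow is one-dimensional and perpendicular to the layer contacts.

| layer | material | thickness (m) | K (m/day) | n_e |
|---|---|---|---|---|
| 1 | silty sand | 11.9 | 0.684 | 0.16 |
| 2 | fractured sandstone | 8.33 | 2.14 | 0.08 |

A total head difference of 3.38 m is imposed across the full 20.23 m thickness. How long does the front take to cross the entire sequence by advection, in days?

16.2

With flow normal to the layers, continuity requires the same specific discharge q through every layer.
Σ(b_i/K_i) = 11.9/0.684 + 8.33/2.14 = 21.29 d.
q = Δh / Σ(b_i/K_i) = 3.38 / 21.29 = 0.1588 m/day.
In each layer the seepage velocity is v_i = q/n_i, so the layer transit time is t_i = b_i·n_i / q:
  layer 1 (silty sand): t_1 = 11.9 × 0.16 / 0.1588 = 11.99 d
  layer 2 (fractured sandstone): t_2 = 8.33 × 0.08 / 0.1588 = 4.198 d
Total t = Σ t_i = 16.19 days.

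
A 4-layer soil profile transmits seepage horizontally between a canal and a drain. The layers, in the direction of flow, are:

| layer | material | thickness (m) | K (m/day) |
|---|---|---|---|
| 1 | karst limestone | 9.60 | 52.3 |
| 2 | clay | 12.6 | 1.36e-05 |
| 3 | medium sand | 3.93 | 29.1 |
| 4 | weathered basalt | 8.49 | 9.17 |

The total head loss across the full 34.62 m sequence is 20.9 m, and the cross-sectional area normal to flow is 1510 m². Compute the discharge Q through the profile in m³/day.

Flow is perpendicular to layering, so the layers act in series and the equivalent K is the thickness-weighted harmonic mean.
Total thickness L = 9.60 + 12.6 + 3.93 + 8.49 = 34.62 m.
Σ(b_i/K_i) = 9.60/52.3 + 12.6/1.36e-05 + 3.93/29.1 + 8.49/9.17 = 9.265e+05 d.
K_eq = L / Σ(b_i/K_i) = 34.62 / 9.265e+05 = 3.737e-05 m/day.
Q = K_eq · A · (Δh/L) = 3.737e-05 × 1510 × (20.9/34.62) = 0.03406 m³/day.

0.0341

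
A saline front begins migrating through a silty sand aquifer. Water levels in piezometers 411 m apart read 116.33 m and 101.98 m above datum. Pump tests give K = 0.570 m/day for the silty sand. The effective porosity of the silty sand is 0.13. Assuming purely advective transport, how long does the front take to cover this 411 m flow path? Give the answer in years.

Hydraulic gradient i = (116.33 − 101.98) / 411 = 14.35 / 411 = 0.03491.
Darcy flux q = K · i = 0.5700 × 0.03491 = 0.01990 m/day.
Seepage velocity v = q / n_e = 0.01990 / 0.13 = 0.1531 m/day.
Travel time t = L / v = 411 / 0.1531 = 2685 days = 7.350 years.

7.35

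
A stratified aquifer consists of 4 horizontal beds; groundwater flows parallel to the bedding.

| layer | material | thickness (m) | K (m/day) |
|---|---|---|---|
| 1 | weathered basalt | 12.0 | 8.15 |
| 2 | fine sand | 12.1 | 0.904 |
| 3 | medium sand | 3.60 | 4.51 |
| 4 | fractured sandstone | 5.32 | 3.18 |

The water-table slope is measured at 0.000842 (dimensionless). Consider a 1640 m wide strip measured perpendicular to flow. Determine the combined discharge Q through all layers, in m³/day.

196

Flow is parallel to layering, so each bed carries its own Darcy discharge and the transmissivities add.
Σ(K_i·b_i) = 8.15×12.0 + 0.904×12.1 + 4.51×3.60 + 3.18×5.32 = 141.9 m²/day.
Hydraulic gradient i = 0.000842.
Q = Σ(K_i·b_i) · W · i = 141.9 × 1640 × 0.0008420 = 195.9 m³/day.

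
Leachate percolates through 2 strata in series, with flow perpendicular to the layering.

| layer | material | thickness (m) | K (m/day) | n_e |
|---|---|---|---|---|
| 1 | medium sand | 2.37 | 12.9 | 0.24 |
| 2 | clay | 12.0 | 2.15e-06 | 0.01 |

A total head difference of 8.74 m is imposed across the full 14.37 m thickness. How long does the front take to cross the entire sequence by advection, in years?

With flow normal to the layers, continuity requires the same specific discharge q through every layer.
Σ(b_i/K_i) = 2.37/12.9 + 12.0/2.15e-06 = 5.581e+06 d.
q = Δh / Σ(b_i/K_i) = 8.74 / 5.581e+06 = 1.566e-06 m/day.
In each layer the seepage velocity is v_i = q/n_i, so the layer transit time is t_i = b_i·n_i / q:
  layer 1 (medium sand): t_1 = 2.37 × 0.24 / 1.566e-06 = 3.632e+05 d
  layer 2 (clay): t_2 = 12.0 × 0.01 / 1.566e-06 = 76632 d
Total t = Σ t_i = 4.399e+05 days = 1204 years.

1200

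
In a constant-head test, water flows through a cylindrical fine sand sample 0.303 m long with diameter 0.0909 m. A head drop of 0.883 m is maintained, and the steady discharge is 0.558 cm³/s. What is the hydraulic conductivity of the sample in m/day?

Cross-sectional area A = π·(d/2)² = π × (0.0909/2)² = 0.006490 m².
Convert discharge: 0.558 cm³/s = 5.580e-07 m³/s.
Darcy's law rearranged: K = Q·L / (A·Δh) = 5.580e-07 × 0.303 / (0.006490 × 0.883) = 2.951e-05 m/s = 2.549 m/day.

2.55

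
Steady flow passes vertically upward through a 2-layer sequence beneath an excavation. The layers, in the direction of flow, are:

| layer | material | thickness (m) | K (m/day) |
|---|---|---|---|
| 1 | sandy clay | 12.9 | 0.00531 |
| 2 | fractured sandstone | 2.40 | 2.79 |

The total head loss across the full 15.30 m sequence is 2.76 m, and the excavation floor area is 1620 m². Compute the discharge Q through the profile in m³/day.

1.84

Flow is perpendicular to layering, so the layers act in series and the equivalent K is the thickness-weighted harmonic mean.
Total thickness L = 12.9 + 2.40 = 15.30 m.
Σ(b_i/K_i) = 12.9/0.00531 + 2.40/2.79 = 2430 d.
K_eq = L / Σ(b_i/K_i) = 15.30 / 2430 = 0.006296 m/day.
Q = K_eq · A · (Δh/L) = 0.006296 × 1620 × (2.76/15.30) = 1.840 m³/day.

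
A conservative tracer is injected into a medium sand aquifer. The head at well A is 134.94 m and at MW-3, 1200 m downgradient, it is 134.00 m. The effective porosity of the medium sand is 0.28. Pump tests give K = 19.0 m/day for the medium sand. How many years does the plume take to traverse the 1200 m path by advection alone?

61.8

Hydraulic gradient i = (134.94 − 134.00) / 1200 = 0.94 / 1200 = 0.0007833.
Darcy flux q = K · i = 19.00 × 0.0007833 = 0.01488 m/day.
Seepage velocity v = q / n_e = 0.01488 / 0.28 = 0.05315 m/day.
Travel time t = L / v = 1200 / 0.05315 = 22576 days = 61.81 years.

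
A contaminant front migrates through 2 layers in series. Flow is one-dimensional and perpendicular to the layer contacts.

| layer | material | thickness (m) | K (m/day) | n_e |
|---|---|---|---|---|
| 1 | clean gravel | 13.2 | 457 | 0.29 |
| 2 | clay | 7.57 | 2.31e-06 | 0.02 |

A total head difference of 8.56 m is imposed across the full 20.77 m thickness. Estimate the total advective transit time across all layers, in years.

4170

With flow normal to the layers, continuity requires the same specific discharge q through every layer.
Σ(b_i/K_i) = 13.2/457 + 7.57/2.31e-06 = 3.277e+06 d.
q = Δh / Σ(b_i/K_i) = 8.56 / 3.277e+06 = 2.612e-06 m/day.
In each layer the seepage velocity is v_i = q/n_i, so the layer transit time is t_i = b_i·n_i / q:
  layer 1 (clean gravel): t_1 = 13.2 × 0.29 / 2.612e-06 = 1.465e+06 d
  layer 2 (clay): t_2 = 7.57 × 0.02 / 2.612e-06 = 57961 d
Total t = Σ t_i = 1.523e+06 days = 4171 years.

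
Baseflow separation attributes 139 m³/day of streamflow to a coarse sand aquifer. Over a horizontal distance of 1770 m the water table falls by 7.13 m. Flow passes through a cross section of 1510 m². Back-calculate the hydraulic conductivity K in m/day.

Hydraulic gradient i = Δh / L = 7.13 / 1770 = 0.004028.
From Q = K·A·i, K = Q / (A·i) = 139 / (1510 × 0.004028) = 22.85 m/day.

22.9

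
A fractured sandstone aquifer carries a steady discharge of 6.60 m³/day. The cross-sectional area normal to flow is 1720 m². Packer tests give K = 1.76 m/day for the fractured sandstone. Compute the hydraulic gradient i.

0.00218

From Q = K·A·i, i = Q / (K·A) = 6.60 / (1.760 × 1720) = 0.002180.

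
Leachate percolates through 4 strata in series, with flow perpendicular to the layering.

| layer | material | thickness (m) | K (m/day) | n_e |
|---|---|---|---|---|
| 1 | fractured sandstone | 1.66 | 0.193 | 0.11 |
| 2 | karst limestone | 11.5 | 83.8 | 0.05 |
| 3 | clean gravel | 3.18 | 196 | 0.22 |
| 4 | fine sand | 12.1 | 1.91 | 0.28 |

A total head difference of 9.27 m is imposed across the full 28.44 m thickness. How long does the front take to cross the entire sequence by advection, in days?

With flow normal to the layers, continuity requires the same specific discharge q through every layer.
Σ(b_i/K_i) = 1.66/0.193 + 11.5/83.8 + 3.18/196 + 12.1/1.91 = 15.09 d.
q = Δh / Σ(b_i/K_i) = 9.27 / 15.09 = 0.6143 m/day.
In each layer the seepage velocity is v_i = q/n_i, so the layer transit time is t_i = b_i·n_i / q:
  layer 1 (fractured sandstone): t_1 = 1.66 × 0.11 / 0.6143 = 0.2972 d
  layer 2 (karst limestone): t_2 = 11.5 × 0.05 / 0.6143 = 0.9360 d
  layer 3 (clean gravel): t_3 = 3.18 × 0.22 / 0.6143 = 1.139 d
  layer 4 (fine sand): t_4 = 12.1 × 0.28 / 0.6143 = 5.515 d
Total t = Σ t_i = 7.887 days.

7.89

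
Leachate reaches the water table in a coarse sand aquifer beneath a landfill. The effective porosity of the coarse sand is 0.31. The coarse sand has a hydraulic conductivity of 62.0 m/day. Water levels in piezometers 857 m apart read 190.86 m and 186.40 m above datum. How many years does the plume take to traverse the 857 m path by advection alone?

Hydraulic gradient i = (190.86 − 186.40) / 857 = 4.46 / 857 = 0.005204.
Darcy flux q = K · i = 62.00 × 0.005204 = 0.3227 m/day.
Seepage velocity v = q / n_e = 0.3227 / 0.31 = 1.041 m/day.
Travel time t = L / v = 857 / 1.041 = 823.4 days = 2.254 years.

2.25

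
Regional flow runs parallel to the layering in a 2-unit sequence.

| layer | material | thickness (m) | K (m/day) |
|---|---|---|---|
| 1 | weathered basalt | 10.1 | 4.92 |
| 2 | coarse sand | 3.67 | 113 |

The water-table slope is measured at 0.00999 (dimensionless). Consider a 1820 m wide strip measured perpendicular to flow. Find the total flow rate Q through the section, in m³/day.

8440

Flow is parallel to layering, so each bed carries its own Darcy discharge and the transmissivities add.
Σ(K_i·b_i) = 4.92×10.1 + 113×3.67 = 464.4 m²/day.
Hydraulic gradient i = 0.00999.
Q = Σ(K_i·b_i) · W · i = 464.4 × 1820 × 0.009990 = 8444 m³/day.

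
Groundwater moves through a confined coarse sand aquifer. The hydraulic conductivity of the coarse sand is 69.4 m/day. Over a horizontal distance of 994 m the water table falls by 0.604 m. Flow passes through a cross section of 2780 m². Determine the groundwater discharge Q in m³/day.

Hydraulic gradient i = Δh / L = 0.604 / 994 = 0.0006076.
Darcy's law: Q = K · A · i = 69.40 × 2780 × 0.0006076 = 117.2 m³/day.

117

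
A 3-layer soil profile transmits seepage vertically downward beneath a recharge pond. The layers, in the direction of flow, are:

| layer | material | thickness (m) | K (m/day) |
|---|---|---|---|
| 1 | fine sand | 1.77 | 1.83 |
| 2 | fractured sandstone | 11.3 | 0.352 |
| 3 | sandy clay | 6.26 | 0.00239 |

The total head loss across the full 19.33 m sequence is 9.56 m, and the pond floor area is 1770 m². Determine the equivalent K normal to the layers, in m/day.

Flow is perpendicular to layering, so the layers act in series and the equivalent K is the thickness-weighted harmonic mean.
Total thickness L = 1.77 + 11.3 + 6.26 = 19.33 m.
Σ(b_i/K_i) = 1.77/1.83 + 11.3/0.352 + 6.26/0.00239 = 2652 d.
K_eq = L / Σ(b_i/K_i) = 19.33 / 2652 = 0.007288 m/day.

0.00729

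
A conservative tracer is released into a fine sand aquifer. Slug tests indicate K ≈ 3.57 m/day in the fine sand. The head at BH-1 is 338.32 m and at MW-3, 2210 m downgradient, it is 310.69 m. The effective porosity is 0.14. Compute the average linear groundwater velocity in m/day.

Hydraulic gradient i = (338.32 − 310.69) / 2210 = 27.63 / 2210 = 0.01250.
Darcy flux q = K · i = 3.570 × 0.01250 = 0.04463 m/day.
Seepage velocity v = q / n_e = 0.04463 / 0.14 = 0.3188 m/day.

0.319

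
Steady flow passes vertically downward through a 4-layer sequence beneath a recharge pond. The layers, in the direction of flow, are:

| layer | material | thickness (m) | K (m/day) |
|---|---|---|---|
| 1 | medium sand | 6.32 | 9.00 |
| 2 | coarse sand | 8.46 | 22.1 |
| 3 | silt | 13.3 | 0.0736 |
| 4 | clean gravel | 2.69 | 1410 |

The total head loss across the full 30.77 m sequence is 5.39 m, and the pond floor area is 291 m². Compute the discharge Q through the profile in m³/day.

Flow is perpendicular to layering, so the layers act in series and the equivalent K is the thickness-weighted harmonic mean.
Total thickness L = 6.32 + 8.46 + 13.3 + 2.69 = 30.77 m.
Σ(b_i/K_i) = 6.32/9.00 + 8.46/22.1 + 13.3/0.0736 + 2.69/1410 = 181.8 d.
K_eq = L / Σ(b_i/K_i) = 30.77 / 181.8 = 0.1693 m/day.
Q = K_eq · A · (Δh/L) = 0.1693 × 291 × (5.39/30.77) = 8.628 m³/day.

8.63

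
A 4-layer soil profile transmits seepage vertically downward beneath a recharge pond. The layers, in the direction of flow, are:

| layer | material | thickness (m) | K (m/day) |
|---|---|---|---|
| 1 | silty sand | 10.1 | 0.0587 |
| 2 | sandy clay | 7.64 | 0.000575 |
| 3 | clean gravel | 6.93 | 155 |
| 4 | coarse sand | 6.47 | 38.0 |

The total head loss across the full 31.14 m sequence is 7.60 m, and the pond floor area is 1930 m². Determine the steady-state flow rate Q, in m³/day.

Flow is perpendicular to layering, so the layers act in series and the equivalent K is the thickness-weighted harmonic mean.
Total thickness L = 10.1 + 7.64 + 6.93 + 6.47 = 31.14 m.
Σ(b_i/K_i) = 10.1/0.0587 + 7.64/0.000575 + 6.93/155 + 6.47/38.0 = 13459 d.
K_eq = L / Σ(b_i/K_i) = 31.14 / 13459 = 0.002314 m/day.
Q = K_eq · A · (Δh/L) = 0.002314 × 1930 × (7.60/31.14) = 1.090 m³/day.

1.09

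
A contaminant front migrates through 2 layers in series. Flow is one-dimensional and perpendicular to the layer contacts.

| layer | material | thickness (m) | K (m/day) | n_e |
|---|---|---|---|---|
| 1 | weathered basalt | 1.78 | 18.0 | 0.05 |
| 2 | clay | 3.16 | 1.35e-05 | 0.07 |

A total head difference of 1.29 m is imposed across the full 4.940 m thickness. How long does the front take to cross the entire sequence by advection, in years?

154

With flow normal to the layers, continuity requires the same specific discharge q through every layer.
Σ(b_i/K_i) = 1.78/18.0 + 3.16/1.35e-05 = 2.341e+05 d.
q = Δh / Σ(b_i/K_i) = 1.29 / 2.341e+05 = 5.511e-06 m/day.
In each layer the seepage velocity is v_i = q/n_i, so the layer transit time is t_i = b_i·n_i / q:
  layer 1 (weathered basalt): t_1 = 1.78 × 0.05 / 5.511e-06 = 16149 d
  layer 2 (clay): t_2 = 3.16 × 0.07 / 5.511e-06 = 40137 d
Total t = Σ t_i = 56287 days = 154.1 years.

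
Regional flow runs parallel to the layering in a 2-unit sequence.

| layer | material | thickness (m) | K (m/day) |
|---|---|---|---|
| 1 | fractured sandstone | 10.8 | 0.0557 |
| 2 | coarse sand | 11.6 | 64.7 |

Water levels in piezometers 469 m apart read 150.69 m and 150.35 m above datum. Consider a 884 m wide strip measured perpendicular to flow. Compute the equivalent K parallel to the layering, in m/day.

Flow is parallel to layering, so each bed carries its own Darcy discharge and the transmissivities add.
Σ(K_i·b_i) = 0.0557×10.8 + 64.7×11.6 = 751.1 m²/day.
Total thickness b = 22.40 m, so K_eq = Σ(K_i·b_i)/b = 33.53 m/day.

33.5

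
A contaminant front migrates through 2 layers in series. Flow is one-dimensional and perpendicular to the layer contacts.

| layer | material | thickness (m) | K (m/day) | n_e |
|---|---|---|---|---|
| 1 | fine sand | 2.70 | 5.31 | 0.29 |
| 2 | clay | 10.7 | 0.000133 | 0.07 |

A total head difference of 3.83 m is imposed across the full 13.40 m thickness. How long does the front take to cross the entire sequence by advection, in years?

88.1

With flow normal to the layers, continuity requires the same specific discharge q through every layer.
Σ(b_i/K_i) = 2.70/5.31 + 10.7/0.000133 = 80452 d.
q = Δh / Σ(b_i/K_i) = 3.83 / 80452 = 4.761e-05 m/day.
In each layer the seepage velocity is v_i = q/n_i, so the layer transit time is t_i = b_i·n_i / q:
  layer 1 (fine sand): t_1 = 2.70 × 0.29 / 4.761e-05 = 16447 d
  layer 2 (clay): t_2 = 10.7 × 0.07 / 4.761e-05 = 15733 d
Total t = Σ t_i = 32181 days = 88.11 years.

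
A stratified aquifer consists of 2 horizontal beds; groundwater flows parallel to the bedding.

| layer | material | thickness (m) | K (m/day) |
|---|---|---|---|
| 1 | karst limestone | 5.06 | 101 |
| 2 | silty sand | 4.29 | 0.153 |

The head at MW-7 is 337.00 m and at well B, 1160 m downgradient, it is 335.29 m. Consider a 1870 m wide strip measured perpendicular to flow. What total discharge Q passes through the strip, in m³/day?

1410

Flow is parallel to layering, so each bed carries its own Darcy discharge and the transmissivities add.
Σ(K_i·b_i) = 101×5.06 + 0.153×4.29 = 511.7 m²/day.
Hydraulic gradient i = (337.00 − 335.29) / 1160 = 1.71 / 1160 = 0.001474.
Q = Σ(K_i·b_i) · W · i = 511.7 × 1870 × 0.001474 = 1411 m³/day.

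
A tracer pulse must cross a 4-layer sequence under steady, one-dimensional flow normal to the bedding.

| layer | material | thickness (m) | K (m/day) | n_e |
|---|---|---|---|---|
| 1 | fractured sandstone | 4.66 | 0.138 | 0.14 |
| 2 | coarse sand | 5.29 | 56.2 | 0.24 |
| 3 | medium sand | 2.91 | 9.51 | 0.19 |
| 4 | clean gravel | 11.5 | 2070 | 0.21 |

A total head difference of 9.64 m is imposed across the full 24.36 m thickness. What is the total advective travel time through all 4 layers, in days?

17.3

With flow normal to the layers, continuity requires the same specific discharge q through every layer.
Σ(b_i/K_i) = 4.66/0.138 + 5.29/56.2 + 2.91/9.51 + 11.5/2070 = 34.17 d.
q = Δh / Σ(b_i/K_i) = 9.64 / 34.17 = 0.2821 m/day.
In each layer the seepage velocity is v_i = q/n_i, so the layer transit time is t_i = b_i·n_i / q:
  layer 1 (fractured sandstone): t_1 = 4.66 × 0.14 / 0.2821 = 2.313 d
  layer 2 (coarse sand): t_2 = 5.29 × 0.24 / 0.2821 = 4.501 d
  layer 3 (medium sand): t_3 = 2.91 × 0.19 / 0.2821 = 1.960 d
  layer 4 (clean gravel): t_4 = 11.5 × 0.21 / 0.2821 = 8.561 d
Total t = Σ t_i = 17.33 days.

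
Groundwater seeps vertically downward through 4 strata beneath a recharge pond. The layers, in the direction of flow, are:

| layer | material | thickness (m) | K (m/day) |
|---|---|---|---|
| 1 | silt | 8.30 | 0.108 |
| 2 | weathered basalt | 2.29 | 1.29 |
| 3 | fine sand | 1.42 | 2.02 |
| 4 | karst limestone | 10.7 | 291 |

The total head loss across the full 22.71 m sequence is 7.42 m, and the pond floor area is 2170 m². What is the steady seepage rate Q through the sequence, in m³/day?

203

Flow is perpendicular to layering, so the layers act in series and the equivalent K is the thickness-weighted harmonic mean.
Total thickness L = 8.30 + 2.29 + 1.42 + 10.7 = 22.71 m.
Σ(b_i/K_i) = 8.30/0.108 + 2.29/1.29 + 1.42/2.02 + 10.7/291 = 79.37 d.
K_eq = L / Σ(b_i/K_i) = 22.71 / 79.37 = 0.2861 m/day.
Q = K_eq · A · (Δh/L) = 0.2861 × 2170 × (7.42/22.71) = 202.9 m³/day.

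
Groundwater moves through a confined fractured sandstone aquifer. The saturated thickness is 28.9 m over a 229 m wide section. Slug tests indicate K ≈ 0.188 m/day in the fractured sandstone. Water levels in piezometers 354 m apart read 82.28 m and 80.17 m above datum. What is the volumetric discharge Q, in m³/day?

7.42

Cross-sectional area A = 229 × 28.9 = 6618 m².
Hydraulic gradient i = (82.28 − 80.17) / 354 = 2.11 / 354 = 0.005960.
Darcy's law: Q = K · A · i = 0.1880 × 6618 × 0.005960 = 7.416 m³/day.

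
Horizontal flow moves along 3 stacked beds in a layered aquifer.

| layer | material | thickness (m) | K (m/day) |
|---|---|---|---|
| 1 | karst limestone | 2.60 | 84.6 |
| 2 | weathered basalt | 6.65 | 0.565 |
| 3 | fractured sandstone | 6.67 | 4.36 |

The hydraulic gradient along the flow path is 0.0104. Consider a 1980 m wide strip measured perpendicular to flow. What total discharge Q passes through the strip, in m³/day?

Flow is parallel to layering, so each bed carries its own Darcy discharge and the transmissivities add.
Σ(K_i·b_i) = 84.6×2.60 + 0.565×6.65 + 4.36×6.67 = 252.8 m²/day.
Hydraulic gradient i = 0.0104.
Q = Σ(K_i·b_i) · W · i = 252.8 × 1980 × 0.01040 = 5206 m³/day.

5210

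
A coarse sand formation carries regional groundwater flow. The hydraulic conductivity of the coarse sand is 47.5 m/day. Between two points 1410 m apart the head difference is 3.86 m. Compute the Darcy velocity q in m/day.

Hydraulic gradient i = Δh / L = 3.86 / 1410 = 0.002738.
Specific discharge q = K · i = 47.50 × 0.002738 = 0.1300 m/day.

0.130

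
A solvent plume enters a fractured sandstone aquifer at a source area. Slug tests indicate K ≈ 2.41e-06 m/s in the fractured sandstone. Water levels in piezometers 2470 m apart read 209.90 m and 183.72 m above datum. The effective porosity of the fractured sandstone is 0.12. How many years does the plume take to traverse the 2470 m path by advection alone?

368

Convert K: 2.41e-06 m/s × 86400 = 0.2082 m/day.
Hydraulic gradient i = (209.90 − 183.72) / 2470 = 26.18 / 2470 = 0.01060.
Darcy flux q = K · i = 0.2082 × 0.01060 = 0.002207 m/day.
Seepage velocity v = q / n_e = 0.002207 / 0.12 = 0.01839 m/day.
Travel time t = L / v = 2470 / 0.01839 = 1.343e+05 days = 367.7 years.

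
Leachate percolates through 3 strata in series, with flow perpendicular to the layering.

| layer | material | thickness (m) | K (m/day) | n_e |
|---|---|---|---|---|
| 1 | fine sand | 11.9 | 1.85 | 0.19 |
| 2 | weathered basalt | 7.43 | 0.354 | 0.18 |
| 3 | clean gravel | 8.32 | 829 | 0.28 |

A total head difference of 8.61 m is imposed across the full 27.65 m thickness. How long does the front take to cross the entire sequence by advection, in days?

18.9

With flow normal to the layers, continuity requires the same specific discharge q through every layer.
Σ(b_i/K_i) = 11.9/1.85 + 7.43/0.354 + 8.32/829 = 27.43 d.
q = Δh / Σ(b_i/K_i) = 8.61 / 27.43 = 0.3139 m/day.
In each layer the seepage velocity is v_i = q/n_i, so the layer transit time is t_i = b_i·n_i / q:
  layer 1 (fine sand): t_1 = 11.9 × 0.19 / 0.3139 = 7.203 d
  layer 2 (weathered basalt): t_2 = 7.43 × 0.18 / 0.3139 = 4.261 d
  layer 3 (clean gravel): t_3 = 8.32 × 0.28 / 0.3139 = 7.422 d
Total t = Σ t_i = 18.89 days.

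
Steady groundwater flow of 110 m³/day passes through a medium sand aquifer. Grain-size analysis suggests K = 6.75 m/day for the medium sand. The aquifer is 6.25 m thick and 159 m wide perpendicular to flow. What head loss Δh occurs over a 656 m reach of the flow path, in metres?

Cross-sectional area A = 159 × 6.25 = 993.8 m².
From Q = K·A·i, i = Q / (K·A) = 110 / (6.750 × 993.8) = 0.01640.
Head loss Δh = i · L = 0.01640 × 656 = 10.76 m.

10.8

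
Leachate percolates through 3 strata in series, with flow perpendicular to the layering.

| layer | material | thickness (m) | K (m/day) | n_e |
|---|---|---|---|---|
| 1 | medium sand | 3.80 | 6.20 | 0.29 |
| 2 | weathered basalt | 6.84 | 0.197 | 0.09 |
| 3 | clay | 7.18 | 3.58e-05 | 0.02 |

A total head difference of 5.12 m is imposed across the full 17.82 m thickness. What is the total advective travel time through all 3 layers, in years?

200

With flow normal to the layers, continuity requires the same specific discharge q through every layer.
Σ(b_i/K_i) = 3.80/6.20 + 6.84/0.197 + 7.18/3.58e-05 = 2.006e+05 d.
q = Δh / Σ(b_i/K_i) = 5.12 / 2.006e+05 = 2.552e-05 m/day.
In each layer the seepage velocity is v_i = q/n_i, so the layer transit time is t_i = b_i·n_i / q:
  layer 1 (medium sand): t_1 = 3.80 × 0.29 / 2.552e-05 = 43175 d
  layer 2 (weathered basalt): t_2 = 6.84 × 0.09 / 2.552e-05 = 24118 d
  layer 3 (clay): t_3 = 7.18 × 0.02 / 2.552e-05 = 5626 d
Total t = Σ t_i = 72919 days = 199.6 years.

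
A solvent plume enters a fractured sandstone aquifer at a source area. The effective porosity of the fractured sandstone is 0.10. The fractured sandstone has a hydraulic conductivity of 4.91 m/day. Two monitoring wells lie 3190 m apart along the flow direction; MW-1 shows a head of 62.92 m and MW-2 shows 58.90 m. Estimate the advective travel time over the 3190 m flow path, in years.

Hydraulic gradient i = (62.92 − 58.90) / 3190 = 4.02 / 3190 = 0.001260.
Darcy flux q = K · i = 4.910 × 0.001260 = 0.006188 m/day.
Seepage velocity v = q / n_e = 0.006188 / 0.10 = 0.06188 m/day.
Travel time t = L / v = 3190 / 0.06188 = 51555 days = 141.2 years.

141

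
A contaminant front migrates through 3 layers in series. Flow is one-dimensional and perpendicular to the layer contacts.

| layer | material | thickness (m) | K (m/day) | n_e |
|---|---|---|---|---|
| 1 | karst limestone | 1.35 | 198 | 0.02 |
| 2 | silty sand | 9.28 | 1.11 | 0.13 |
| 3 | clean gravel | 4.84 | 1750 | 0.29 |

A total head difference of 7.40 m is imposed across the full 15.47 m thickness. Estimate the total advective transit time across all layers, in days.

2.98

With flow normal to the layers, continuity requires the same specific discharge q through every layer.
Σ(b_i/K_i) = 1.35/198 + 9.28/1.11 + 4.84/1750 = 8.370 d.
q = Δh / Σ(b_i/K_i) = 7.40 / 8.370 = 0.8841 m/day.
In each layer the seepage velocity is v_i = q/n_i, so the layer transit time is t_i = b_i·n_i / q:
  layer 1 (karst limestone): t_1 = 1.35 × 0.02 / 0.8841 = 0.03054 d
  layer 2 (silty sand): t_2 = 9.28 × 0.13 / 0.8841 = 1.365 d
  layer 3 (clean gravel): t_3 = 4.84 × 0.29 / 0.8841 = 1.588 d
Total t = Σ t_i = 2.983 days.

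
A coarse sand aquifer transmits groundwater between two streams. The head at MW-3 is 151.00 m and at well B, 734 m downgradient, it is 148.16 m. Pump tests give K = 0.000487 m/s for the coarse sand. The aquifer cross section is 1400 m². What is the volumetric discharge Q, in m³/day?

Convert K: 0.000487 m/s × 86400 = 42.08 m/day.
Hydraulic gradient i = (151.00 − 148.16) / 734 = 2.84 / 734 = 0.003869.
Darcy's law: Q = K · A · i = 42.08 × 1400 × 0.003869 = 227.9 m³/day.

228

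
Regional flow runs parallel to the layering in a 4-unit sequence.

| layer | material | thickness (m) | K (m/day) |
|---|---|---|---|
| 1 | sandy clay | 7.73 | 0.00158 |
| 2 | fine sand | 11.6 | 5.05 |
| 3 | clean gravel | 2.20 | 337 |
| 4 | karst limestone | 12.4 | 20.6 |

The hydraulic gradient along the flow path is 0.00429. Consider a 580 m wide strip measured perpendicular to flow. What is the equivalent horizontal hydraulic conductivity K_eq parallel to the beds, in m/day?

31.1

Flow is parallel to layering, so each bed carries its own Darcy discharge and the transmissivities add.
Σ(K_i·b_i) = 0.00158×7.73 + 5.05×11.6 + 337×2.20 + 20.6×12.4 = 1055 m²/day.
Total thickness b = 33.93 m, so K_eq = Σ(K_i·b_i)/b = 31.11 m/day.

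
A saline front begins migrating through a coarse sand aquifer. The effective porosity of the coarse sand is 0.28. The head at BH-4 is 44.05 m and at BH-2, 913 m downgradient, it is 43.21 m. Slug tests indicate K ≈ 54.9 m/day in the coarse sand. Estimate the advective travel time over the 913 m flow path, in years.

Hydraulic gradient i = (44.05 − 43.21) / 913 = 0.84 / 913 = 0.0009200.
Darcy flux q = K · i = 54.90 × 0.0009200 = 0.05051 m/day.
Seepage velocity v = q / n_e = 0.05051 / 0.28 = 0.1804 m/day.
Travel time t = L / v = 913 / 0.1804 = 5061 days = 13.86 years.

13.9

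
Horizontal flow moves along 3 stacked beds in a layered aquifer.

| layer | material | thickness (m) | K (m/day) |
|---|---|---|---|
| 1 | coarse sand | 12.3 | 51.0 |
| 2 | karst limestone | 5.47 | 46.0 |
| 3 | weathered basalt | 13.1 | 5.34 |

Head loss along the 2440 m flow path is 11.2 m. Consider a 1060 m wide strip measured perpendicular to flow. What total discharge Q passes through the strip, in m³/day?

Flow is parallel to layering, so each bed carries its own Darcy discharge and the transmissivities add.
Σ(K_i·b_i) = 51.0×12.3 + 46.0×5.47 + 5.34×13.1 = 948.9 m²/day.
Hydraulic gradient i = Δh / L = 11.2 / 2440 = 0.004590.
Q = Σ(K_i·b_i) · W · i = 948.9 × 1060 × 0.004590 = 4617 m³/day.

4620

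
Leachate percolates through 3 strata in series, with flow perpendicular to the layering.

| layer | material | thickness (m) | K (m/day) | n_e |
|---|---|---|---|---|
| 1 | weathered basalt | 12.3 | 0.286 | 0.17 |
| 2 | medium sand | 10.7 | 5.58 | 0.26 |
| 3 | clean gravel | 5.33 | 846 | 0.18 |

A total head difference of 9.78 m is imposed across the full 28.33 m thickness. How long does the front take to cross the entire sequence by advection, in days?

26.8

With flow normal to the layers, continuity requires the same specific discharge q through every layer.
Σ(b_i/K_i) = 12.3/0.286 + 10.7/5.58 + 5.33/846 = 44.93 d.
q = Δh / Σ(b_i/K_i) = 9.78 / 44.93 = 0.2177 m/day.
In each layer the seepage velocity is v_i = q/n_i, so the layer transit time is t_i = b_i·n_i / q:
  layer 1 (weathered basalt): t_1 = 12.3 × 0.17 / 0.2177 = 9.606 d
  layer 2 (medium sand): t_2 = 10.7 × 0.26 / 0.2177 = 12.78 d
  layer 3 (clean gravel): t_3 = 5.33 × 0.18 / 0.2177 = 4.408 d
Total t = Σ t_i = 26.79 days.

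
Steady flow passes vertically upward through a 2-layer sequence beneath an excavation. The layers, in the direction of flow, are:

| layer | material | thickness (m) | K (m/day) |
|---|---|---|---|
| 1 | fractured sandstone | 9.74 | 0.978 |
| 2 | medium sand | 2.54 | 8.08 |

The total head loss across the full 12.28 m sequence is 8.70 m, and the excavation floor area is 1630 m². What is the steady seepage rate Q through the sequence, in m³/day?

1380

Flow is perpendicular to layering, so the layers act in series and the equivalent K is the thickness-weighted harmonic mean.
Total thickness L = 9.74 + 2.54 = 12.28 m.
Σ(b_i/K_i) = 9.74/0.978 + 2.54/8.08 = 10.27 d.
K_eq = L / Σ(b_i/K_i) = 12.28 / 10.27 = 1.195 m/day.
Q = K_eq · A · (Δh/L) = 1.195 × 1630 × (8.70/12.28) = 1380 m³/day.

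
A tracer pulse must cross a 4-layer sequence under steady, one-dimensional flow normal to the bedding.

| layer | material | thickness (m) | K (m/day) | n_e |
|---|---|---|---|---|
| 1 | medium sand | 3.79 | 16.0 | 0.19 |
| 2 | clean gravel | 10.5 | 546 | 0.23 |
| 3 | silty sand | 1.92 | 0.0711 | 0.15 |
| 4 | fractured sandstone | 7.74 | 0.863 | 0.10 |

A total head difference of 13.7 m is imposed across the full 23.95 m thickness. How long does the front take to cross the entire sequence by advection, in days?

With flow normal to the layers, continuity requires the same specific discharge q through every layer.
Σ(b_i/K_i) = 3.79/16.0 + 10.5/546 + 1.92/0.0711 + 7.74/0.863 = 36.23 d.
q = Δh / Σ(b_i/K_i) = 13.7 / 36.23 = 0.3781 m/day.
In each layer the seepage velocity is v_i = q/n_i, so the layer transit time is t_i = b_i·n_i / q:
  layer 1 (medium sand): t_1 = 3.79 × 0.19 / 0.3781 = 1.904 d
  layer 2 (clean gravel): t_2 = 10.5 × 0.23 / 0.3781 = 6.386 d
  layer 3 (silty sand): t_3 = 1.92 × 0.15 / 0.3781 = 0.7616 d
  layer 4 (fractured sandstone): t_4 = 7.74 × 0.10 / 0.3781 = 2.047 d
Total t = Σ t_i = 11.10 days.

11.1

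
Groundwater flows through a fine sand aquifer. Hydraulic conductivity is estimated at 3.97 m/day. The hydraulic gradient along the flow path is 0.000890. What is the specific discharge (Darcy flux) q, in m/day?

Hydraulic gradient i = 0.000890.
Specific discharge q = K · i = 3.970 × 0.0008900 = 0.003533 m/day.

0.00353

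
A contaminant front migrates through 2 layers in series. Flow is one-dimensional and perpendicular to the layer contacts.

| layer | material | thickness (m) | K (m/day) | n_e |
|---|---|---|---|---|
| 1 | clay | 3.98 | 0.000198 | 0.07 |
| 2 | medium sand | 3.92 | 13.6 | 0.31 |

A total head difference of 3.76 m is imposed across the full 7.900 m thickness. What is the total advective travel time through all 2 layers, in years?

21.9

With flow normal to the layers, continuity requires the same specific discharge q through every layer.
Σ(b_i/K_i) = 3.98/0.000198 + 3.92/13.6 = 20101 d.
q = Δh / Σ(b_i/K_i) = 3.76 / 20101 = 0.0001871 m/day.
In each layer the seepage velocity is v_i = q/n_i, so the layer transit time is t_i = b_i·n_i / q:
  layer 1 (clay): t_1 = 3.98 × 0.07 / 0.0001871 = 1489 d
  layer 2 (medium sand): t_2 = 3.92 × 0.31 / 0.0001871 = 6497 d
Total t = Σ t_i = 7986 days = 21.86 years.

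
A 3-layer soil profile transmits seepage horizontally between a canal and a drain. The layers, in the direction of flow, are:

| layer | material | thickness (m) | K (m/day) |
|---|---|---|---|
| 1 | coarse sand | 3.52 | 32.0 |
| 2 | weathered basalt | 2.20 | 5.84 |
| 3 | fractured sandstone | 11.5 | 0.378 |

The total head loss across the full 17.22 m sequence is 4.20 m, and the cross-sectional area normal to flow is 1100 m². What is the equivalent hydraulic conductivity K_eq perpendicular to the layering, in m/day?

0.557

Flow is perpendicular to layering, so the layers act in series and the equivalent K is the thickness-weighted harmonic mean.
Total thickness L = 3.52 + 2.20 + 11.5 = 17.22 m.
Σ(b_i/K_i) = 3.52/32.0 + 2.20/5.84 + 11.5/0.378 = 30.91 d.
K_eq = L / Σ(b_i/K_i) = 17.22 / 30.91 = 0.5571 m/day.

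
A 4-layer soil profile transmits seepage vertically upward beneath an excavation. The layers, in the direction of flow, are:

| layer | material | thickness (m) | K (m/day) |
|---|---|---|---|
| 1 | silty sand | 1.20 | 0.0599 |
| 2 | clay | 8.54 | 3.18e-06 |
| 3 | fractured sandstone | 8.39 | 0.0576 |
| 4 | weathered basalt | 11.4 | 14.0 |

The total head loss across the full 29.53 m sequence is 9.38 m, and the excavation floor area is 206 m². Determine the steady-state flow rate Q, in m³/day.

Flow is perpendicular to layering, so the layers act in series and the equivalent K is the thickness-weighted harmonic mean.
Total thickness L = 1.20 + 8.54 + 8.39 + 11.4 = 29.53 m.
Σ(b_i/K_i) = 1.20/0.0599 + 8.54/3.18e-06 + 8.39/0.0576 + 11.4/14.0 = 2.686e+06 d.
K_eq = L / Σ(b_i/K_i) = 29.53 / 2.686e+06 = 1.100e-05 m/day.
Q = K_eq · A · (Δh/L) = 1.100e-05 × 206 × (9.38/29.53) = 0.0007195 m³/day.

0.000719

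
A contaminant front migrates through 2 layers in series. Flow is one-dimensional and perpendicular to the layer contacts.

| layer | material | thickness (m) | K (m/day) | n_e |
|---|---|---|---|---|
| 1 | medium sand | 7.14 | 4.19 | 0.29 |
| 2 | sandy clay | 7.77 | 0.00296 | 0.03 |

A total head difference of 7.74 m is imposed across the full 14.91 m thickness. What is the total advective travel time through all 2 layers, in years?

With flow normal to the layers, continuity requires the same specific discharge q through every layer.
Σ(b_i/K_i) = 7.14/4.19 + 7.77/0.00296 = 2627 d.
q = Δh / Σ(b_i/K_i) = 7.74 / 2627 = 0.002947 m/day.
In each layer the seepage velocity is v_i = q/n_i, so the layer transit time is t_i = b_i·n_i / q:
  layer 1 (medium sand): t_1 = 7.14 × 0.29 / 0.002947 = 702.7 d
  layer 2 (sandy clay): t_2 = 7.77 × 0.03 / 0.002947 = 79.11 d
Total t = Σ t_i = 781.8 days = 2.140 years.

2.14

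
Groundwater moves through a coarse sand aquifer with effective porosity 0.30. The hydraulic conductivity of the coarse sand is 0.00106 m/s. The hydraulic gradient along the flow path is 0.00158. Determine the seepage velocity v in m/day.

0.482

Convert K: 0.00106 m/s × 86400 = 91.58 m/day.
Hydraulic gradient i = 0.00158.
Darcy flux q = K · i = 91.58 × 0.001580 = 0.1447 m/day.
Seepage velocity v = q / n_e = 0.1447 / 0.30 = 0.4823 m/day.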